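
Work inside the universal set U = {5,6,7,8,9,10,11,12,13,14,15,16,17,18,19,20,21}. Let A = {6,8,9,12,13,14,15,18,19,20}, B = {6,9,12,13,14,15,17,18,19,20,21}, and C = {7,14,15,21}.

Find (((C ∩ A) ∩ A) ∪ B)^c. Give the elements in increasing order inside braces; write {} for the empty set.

C ∩ A = {14,15}
(C ∩ A) ∩ A = {14,15}
((C ∩ A) ∩ A) ∪ B = {6,9,12,13,14,15,17,18,19,20,21}
(((C ∩ A) ∩ A) ∪ B)^c = {5,7,8,10,11,16}

{5,7,8,10,11,16}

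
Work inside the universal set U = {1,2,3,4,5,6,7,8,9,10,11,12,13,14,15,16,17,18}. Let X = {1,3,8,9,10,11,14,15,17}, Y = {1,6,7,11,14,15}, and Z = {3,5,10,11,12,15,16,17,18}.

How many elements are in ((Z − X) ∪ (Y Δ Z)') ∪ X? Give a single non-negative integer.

Z − X = {5,12,16,18}
Y Δ Z = {1,3,5,6,7,10,12,14,16,17,18}
(Y Δ Z)' = {2,4,8,9,11,13,15}
(Z − X) ∪ (Y Δ Z)' = {2,4,5,8,9,11,12,13,15,16,18}
((Z − X) ∪ (Y Δ Z)') ∪ X = {1,2,3,4,5,8,9,10,11,12,13,14,15,16,17,18}
|((Z − X) ∪ (Y Δ Z)') ∪ X| = 16

16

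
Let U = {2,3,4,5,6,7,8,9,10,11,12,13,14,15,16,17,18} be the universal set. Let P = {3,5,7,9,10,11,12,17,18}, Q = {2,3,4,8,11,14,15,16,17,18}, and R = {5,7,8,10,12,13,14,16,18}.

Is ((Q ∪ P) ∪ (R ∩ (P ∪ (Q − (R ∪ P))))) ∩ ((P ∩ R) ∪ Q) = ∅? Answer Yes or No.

No

Q ∪ P = {2,3,4,5,7,8,9,10,11,12,14,15,16,17,18}
R ∪ P = {3,5,7,8,9,10,11,12,13,14,16,17,18}
Q − (R ∪ P) = {2,4,15}
P ∪ (Q − (R ∪ P)) = {2,3,4,5,7,9,10,11,12,15,17,18}
R ∩ (P ∪ (Q − (R ∪ P))) = {5,7,10,12,18}
(Q ∪ P) ∪ (R ∩ (P ∪ (Q − (R ∪ P)))) = {2,3,4,5,7,8,9,10,11,12,14,15,16,17,18}
P ∩ R = {5,7,10,12,18}
(P ∩ R) ∪ Q = {2,3,4,5,7,8,10,11,12,14,15,16,17,18}
2 lies in both, so they are not disjoint.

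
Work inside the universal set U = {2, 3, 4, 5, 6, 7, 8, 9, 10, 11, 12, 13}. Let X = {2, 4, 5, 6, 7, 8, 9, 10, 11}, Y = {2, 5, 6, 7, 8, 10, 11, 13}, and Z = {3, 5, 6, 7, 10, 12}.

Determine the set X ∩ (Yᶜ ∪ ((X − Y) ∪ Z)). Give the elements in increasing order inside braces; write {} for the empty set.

{4, 5, 6, 7, 9, 10}

Yᶜ = {3, 4, 9, 12}
X − Y = {4, 9}
(X − Y) ∪ Z = {3, 4, 5, 6, 7, 9, 10, 12}
Yᶜ ∪ ((X − Y) ∪ Z) = {3, 4, 5, 6, 7, 9, 10, 12}
X ∩ (Yᶜ ∪ ((X − Y) ∪ Z)) = {4, 5, 6, 7, 9, 10}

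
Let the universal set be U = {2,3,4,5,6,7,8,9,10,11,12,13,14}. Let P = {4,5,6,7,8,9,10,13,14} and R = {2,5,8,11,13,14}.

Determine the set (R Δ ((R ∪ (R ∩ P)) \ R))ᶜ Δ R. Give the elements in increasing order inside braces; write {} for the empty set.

{2,3,4,5,6,7,8,9,10,11,12,13,14}

R ∩ P = {5,8,13,14}
R ∪ (R ∩ P) = {2,5,8,11,13,14}
(R ∪ (R ∩ P)) \ R = {}
R Δ ((R ∪ (R ∩ P)) \ R) = {2,5,8,11,13,14}
(R Δ ((R ∪ (R ∩ P)) \ R))ᶜ = {3,4,6,7,9,10,12}
(R Δ ((R ∪ (R ∩ P)) \ R))ᶜ Δ R = {2,3,4,5,6,7,8,9,10,11,12,13,14}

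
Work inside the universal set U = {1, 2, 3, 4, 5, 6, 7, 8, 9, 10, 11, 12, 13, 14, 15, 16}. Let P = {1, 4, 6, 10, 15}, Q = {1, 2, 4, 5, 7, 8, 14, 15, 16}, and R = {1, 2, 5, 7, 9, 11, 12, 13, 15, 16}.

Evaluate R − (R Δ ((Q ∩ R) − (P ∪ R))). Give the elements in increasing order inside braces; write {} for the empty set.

{}

Q ∩ R = {1, 2, 5, 7, 15, 16}
P ∪ R = {1, 2, 4, 5, 6, 7, 9, 10, 11, 12, 13, 15, 16}
(Q ∩ R) − (P ∪ R) = {}
R Δ ((Q ∩ R) − (P ∪ R)) = {1, 2, 5, 7, 9, 11, 12, 13, 15, 16}
R − (R Δ ((Q ∩ R) − (P ∪ R))) = {}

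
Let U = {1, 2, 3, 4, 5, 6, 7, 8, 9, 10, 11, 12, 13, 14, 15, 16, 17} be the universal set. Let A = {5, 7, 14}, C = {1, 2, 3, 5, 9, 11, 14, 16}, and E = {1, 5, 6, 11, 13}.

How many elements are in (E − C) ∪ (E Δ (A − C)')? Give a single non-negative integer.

E − C = {6, 13}
A − C = {7}
(A − C)' = {1, 2, 3, 4, 5, 6, 8, 9, 10, 11, 12, 13, 14, 15, 16, 17}
E Δ (A − C)' = {2, 3, 4, 8, 9, 10, 12, 14, 15, 16, 17}
(E − C) ∪ (E Δ (A − C)') = {2, 3, 4, 6, 8, 9, 10, 12, 13, 14, 15, 16, 17}
|(E − C) ∪ (E Δ (A − C)')| = 13

13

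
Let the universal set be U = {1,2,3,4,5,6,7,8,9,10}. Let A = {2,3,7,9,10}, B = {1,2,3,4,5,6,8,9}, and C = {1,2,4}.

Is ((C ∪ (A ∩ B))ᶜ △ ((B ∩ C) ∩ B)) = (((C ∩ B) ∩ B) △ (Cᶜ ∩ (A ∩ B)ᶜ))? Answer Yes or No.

A ∩ B = {2,3,9}
C ∪ (A ∩ B) = {1,2,3,4,9}
(C ∪ (A ∩ B))ᶜ = {5,6,7,8,10}
B ∩ C = {1,2,4}
(B ∩ C) ∩ B = {1,2,4}
(C ∪ (A ∩ B))ᶜ △ ((B ∩ C) ∩ B) = {1,2,4,5,6,7,8,10}
C ∩ B = {1,2,4}
(C ∩ B) ∩ B = {1,2,4}
Cᶜ = {3,5,6,7,8,9,10}
(A ∩ B)ᶜ = {1,4,5,6,7,8,10}
Cᶜ ∩ (A ∩ B)ᶜ = {5,6,7,8,10}
((C ∩ B) ∩ B) △ (Cᶜ ∩ (A ∩ B)ᶜ) = {1,2,4,5,6,7,8,10}
Both equal {1,2,4,5,6,7,8,10}, so (C ∪ (A ∩ B))ᶜ △ ((B ∩ C) ∩ B) = ((C ∩ B) ∩ B) △ (Cᶜ ∩ (A ∩ B)ᶜ).

Yes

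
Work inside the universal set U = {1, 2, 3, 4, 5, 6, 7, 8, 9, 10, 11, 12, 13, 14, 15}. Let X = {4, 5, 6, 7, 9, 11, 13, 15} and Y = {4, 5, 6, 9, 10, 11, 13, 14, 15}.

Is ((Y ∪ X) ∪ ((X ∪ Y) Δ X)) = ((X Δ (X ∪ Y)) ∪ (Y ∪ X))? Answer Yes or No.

Yes

Y ∪ X = {4, 5, 6, 7, 9, 10, 11, 13, 14, 15}
X ∪ Y = {4, 5, 6, 7, 9, 10, 11, 13, 14, 15}
(X ∪ Y) Δ X = {10, 14}
(Y ∪ X) ∪ ((X ∪ Y) Δ X) = {4, 5, 6, 7, 9, 10, 11, 13, 14, 15}
X Δ (X ∪ Y) = {10, 14}
(X Δ (X ∪ Y)) ∪ (Y ∪ X) = {4, 5, 6, 7, 9, 10, 11, 13, 14, 15}
Both equal {4, 5, 6, 7, 9, 10, 11, 13, 14, 15}, so (Y ∪ X) ∪ ((X ∪ Y) Δ X) = (X Δ (X ∪ Y)) ∪ (Y ∪ X).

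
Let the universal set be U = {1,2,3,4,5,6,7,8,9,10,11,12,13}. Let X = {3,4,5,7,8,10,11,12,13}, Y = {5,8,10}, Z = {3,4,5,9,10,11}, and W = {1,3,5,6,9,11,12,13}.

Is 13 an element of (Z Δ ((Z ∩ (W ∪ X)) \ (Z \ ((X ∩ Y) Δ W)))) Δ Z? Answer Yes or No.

13 ∈ W and 13 ∈ X, so 13 ∈ W ∪ X
13 ∉ Z and 13 ∈ (W ∪ X), so 13 ∉ Z ∩ (W ∪ X)
13 ∈ X and 13 ∉ Y, so 13 ∉ X ∩ Y
13 ∉ (X ∩ Y) and 13 ∈ W, so 13 ∈ (X ∩ Y) Δ W
13 ∉ Z and 13 ∈ ((X ∩ Y) Δ W), so 13 ∉ Z \ ((X ∩ Y) Δ W)
13 ∉ (Z ∩ (W ∪ X)) and 13 ∉ (Z \ ((X ∩ Y) Δ W)), so 13 ∉ (Z ∩ (W ∪ X)) \ (Z \ ((X ∩ Y) Δ W))
13 ∉ Z and 13 ∉ ((Z ∩ (W ∪ X)) \ (Z \ ((X ∩ Y) Δ W))), so 13 ∉ Z Δ ((Z ∩ (W ∪ X)) \ (Z \ ((X ∩ Y) Δ W)))
13 ∉ (Z Δ ((Z ∩ (W ∪ X)) \ (Z \ ((X ∩ Y) Δ W)))) and 13 ∉ Z, so 13 ∉ (Z Δ ((Z ∩ (W ∪ X)) \ (Z \ ((X ∩ Y) Δ W)))) Δ Z

No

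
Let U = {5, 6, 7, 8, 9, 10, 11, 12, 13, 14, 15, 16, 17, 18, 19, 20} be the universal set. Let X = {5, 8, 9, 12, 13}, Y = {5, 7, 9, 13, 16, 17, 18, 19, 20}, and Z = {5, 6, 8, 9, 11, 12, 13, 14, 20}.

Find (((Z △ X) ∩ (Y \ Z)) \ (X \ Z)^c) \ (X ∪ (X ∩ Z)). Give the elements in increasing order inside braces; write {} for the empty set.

{}

Z △ X = {6, 11, 14, 20}
Y \ Z = {7, 16, 17, 18, 19}
(Z △ X) ∩ (Y \ Z) = {}
X \ Z = {}
(X \ Z)^c = {5, 6, 7, 8, 9, 10, 11, 12, 13, 14, 15, 16, 17, 18, 19, 20}
((Z △ X) ∩ (Y \ Z)) \ (X \ Z)^c = {}
X ∩ Z = {5, 8, 9, 12, 13}
X ∪ (X ∩ Z) = {5, 8, 9, 12, 13}
(((Z △ X) ∩ (Y \ Z)) \ (X \ Z)^c) \ (X ∪ (X ∩ Z)) = {}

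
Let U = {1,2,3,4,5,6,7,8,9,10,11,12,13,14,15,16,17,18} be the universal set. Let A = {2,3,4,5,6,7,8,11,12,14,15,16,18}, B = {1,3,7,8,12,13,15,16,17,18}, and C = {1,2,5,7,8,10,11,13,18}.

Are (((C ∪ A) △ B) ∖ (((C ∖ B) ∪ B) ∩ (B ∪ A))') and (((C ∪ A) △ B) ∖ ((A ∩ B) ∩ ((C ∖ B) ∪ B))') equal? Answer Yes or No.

C ∪ A = {1,2,3,4,5,6,7,8,10,11,12,13,14,15,16,18}
(C ∪ A) △ B = {2,4,5,6,10,11,14,17}
C ∖ B = {2,5,10,11}
(C ∖ B) ∪ B = {1,2,3,5,7,8,10,11,12,13,15,16,17,18}
B ∪ A = {1,2,3,4,5,6,7,8,11,12,13,14,15,16,17,18}
((C ∖ B) ∪ B) ∩ (B ∪ A) = {1,2,3,5,7,8,11,12,13,15,16,17,18}
(((C ∖ B) ∪ B) ∩ (B ∪ A))' = {4,6,9,10,14}
((C ∪ A) △ B) ∖ (((C ∖ B) ∪ B) ∩ (B ∪ A))' = {2,5,11,17}
A ∩ B = {3,7,8,12,15,16,18}
(A ∩ B) ∩ ((C ∖ B) ∪ B) = {3,7,8,12,15,16,18}
((A ∩ B) ∩ ((C ∖ B) ∪ B))' = {1,2,4,5,6,9,10,11,13,14,17}
((C ∪ A) △ B) ∖ ((A ∩ B) ∩ ((C ∖ B) ∪ B))' = {}
2 ∈ ((C ∪ A) △ B) ∖ (((C ∖ B) ∪ B) ∩ (B ∪ A))' but 2 ∉ ((C ∪ A) △ B) ∖ ((A ∩ B) ∩ ((C ∖ B) ∪ B))', so they differ.

No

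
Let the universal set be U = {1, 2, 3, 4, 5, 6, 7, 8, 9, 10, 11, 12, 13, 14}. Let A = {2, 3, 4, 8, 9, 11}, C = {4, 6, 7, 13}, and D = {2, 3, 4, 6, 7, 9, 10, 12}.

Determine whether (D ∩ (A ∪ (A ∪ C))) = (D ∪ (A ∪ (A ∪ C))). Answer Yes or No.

No

A ∪ C = {2, 3, 4, 6, 7, 8, 9, 11, 13}
A ∪ (A ∪ C) = {2, 3, 4, 6, 7, 8, 9, 11, 13}
D ∩ (A ∪ (A ∪ C)) = {2, 3, 4, 6, 7, 9}
D ∪ (A ∪ (A ∪ C)) = {2, 3, 4, 6, 7, 8, 9, 10, 11, 12, 13}
8 ∈ D ∪ (A ∪ (A ∪ C)) but 8 ∉ D ∩ (A ∪ (A ∪ C)), so they differ.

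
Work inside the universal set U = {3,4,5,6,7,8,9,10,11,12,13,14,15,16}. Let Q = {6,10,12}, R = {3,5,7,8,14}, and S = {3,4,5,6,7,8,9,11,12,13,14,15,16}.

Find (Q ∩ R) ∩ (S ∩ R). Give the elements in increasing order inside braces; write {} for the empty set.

{}

Q ∩ R = {}
S ∩ R = {3,5,7,8,14}
(Q ∩ R) ∩ (S ∩ R) = {}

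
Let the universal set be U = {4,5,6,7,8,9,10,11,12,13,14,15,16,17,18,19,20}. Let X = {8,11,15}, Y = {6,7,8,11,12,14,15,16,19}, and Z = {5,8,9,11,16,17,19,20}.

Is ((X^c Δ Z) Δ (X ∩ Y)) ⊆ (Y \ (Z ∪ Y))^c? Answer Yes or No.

X^c = {4,5,6,7,9,10,12,13,14,16,17,18,19,20}
X^c Δ Z = {4,6,7,8,10,11,12,13,14,18}
X ∩ Y = {8,11,15}
(X^c Δ Z) Δ (X ∩ Y) = {4,6,7,10,12,13,14,15,18}
Z ∪ Y = {5,6,7,8,9,11,12,14,15,16,17,19,20}
Y \ (Z ∪ Y) = {}
(Y \ (Z ∪ Y))^c = {4,5,6,7,8,9,10,11,12,13,14,15,16,17,18,19,20}
Every element of {4,6,7,10,12,13,14,15,18} is in {4,5,6,7,8,9,10,11,12,13,14,15,16,17,18,19,20}, so (X^c Δ Z) Δ (X ∩ Y) ⊆ (Y \ (Z ∪ Y))^c.

Yes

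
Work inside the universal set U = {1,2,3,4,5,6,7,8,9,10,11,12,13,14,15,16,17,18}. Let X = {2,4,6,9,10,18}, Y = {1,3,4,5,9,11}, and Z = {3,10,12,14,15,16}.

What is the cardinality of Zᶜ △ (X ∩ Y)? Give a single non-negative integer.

Zᶜ = {1,2,4,5,6,7,8,9,11,13,17,18}
X ∩ Y = {4,9}
Zᶜ △ (X ∩ Y) = {1,2,5,6,7,8,11,13,17,18}
|Zᶜ △ (X ∩ Y)| = 10

10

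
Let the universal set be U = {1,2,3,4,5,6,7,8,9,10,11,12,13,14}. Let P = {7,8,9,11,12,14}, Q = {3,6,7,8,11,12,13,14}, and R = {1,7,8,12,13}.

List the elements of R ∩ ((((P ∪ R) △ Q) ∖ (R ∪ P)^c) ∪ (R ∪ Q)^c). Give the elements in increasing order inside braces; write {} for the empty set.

P ∪ R = {1,7,8,9,11,12,13,14}
(P ∪ R) △ Q = {1,3,6,9}
R ∪ P = {1,7,8,9,11,12,13,14}
(R ∪ P)^c = {2,3,4,5,6,10}
((P ∪ R) △ Q) ∖ (R ∪ P)^c = {1,9}
R ∪ Q = {1,3,6,7,8,11,12,13,14}
(R ∪ Q)^c = {2,4,5,9,10}
(((P ∪ R) △ Q) ∖ (R ∪ P)^c) ∪ (R ∪ Q)^c = {1,2,4,5,9,10}
R ∩ ((((P ∪ R) △ Q) ∖ (R ∪ P)^c) ∪ (R ∪ Q)^c) = {1}

{1}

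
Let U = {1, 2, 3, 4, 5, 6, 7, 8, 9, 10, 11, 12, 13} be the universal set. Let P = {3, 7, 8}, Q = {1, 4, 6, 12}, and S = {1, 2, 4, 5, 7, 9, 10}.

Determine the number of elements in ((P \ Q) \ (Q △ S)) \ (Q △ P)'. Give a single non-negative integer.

P \ Q = {3, 7, 8}
Q △ S = {2, 5, 6, 7, 9, 10, 12}
(P \ Q) \ (Q △ S) = {3, 8}
Q △ P = {1, 3, 4, 6, 7, 8, 12}
(Q △ P)' = {2, 5, 9, 10, 11, 13}
((P \ Q) \ (Q △ S)) \ (Q △ P)' = {3, 8}
|((P \ Q) \ (Q △ S)) \ (Q △ P)'| = 2

2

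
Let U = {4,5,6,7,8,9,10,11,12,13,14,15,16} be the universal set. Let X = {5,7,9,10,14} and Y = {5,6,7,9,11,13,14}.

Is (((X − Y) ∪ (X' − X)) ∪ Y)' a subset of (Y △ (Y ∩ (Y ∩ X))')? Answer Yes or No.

Yes

X − Y = {10}
X' = {4,6,8,11,12,13,15,16}
X' − X = {4,6,8,11,12,13,15,16}
(X − Y) ∪ (X' − X) = {4,6,8,10,11,12,13,15,16}
((X − Y) ∪ (X' − X)) ∪ Y = {4,5,6,7,8,9,10,11,12,13,14,15,16}
(((X − Y) ∪ (X' − X)) ∪ Y)' = {}
Y ∩ X = {5,7,9,14}
Y ∩ (Y ∩ X) = {5,7,9,14}
(Y ∩ (Y ∩ X))' = {4,6,8,10,11,12,13,15,16}
Y △ (Y ∩ (Y ∩ X))' = {4,5,7,8,9,10,12,14,15,16}
Every element of {} is in {4,5,7,8,9,10,12,14,15,16}, so (((X − Y) ∪ (X' − X)) ∪ Y)' ⊆ Y △ (Y ∩ (Y ∩ X))'.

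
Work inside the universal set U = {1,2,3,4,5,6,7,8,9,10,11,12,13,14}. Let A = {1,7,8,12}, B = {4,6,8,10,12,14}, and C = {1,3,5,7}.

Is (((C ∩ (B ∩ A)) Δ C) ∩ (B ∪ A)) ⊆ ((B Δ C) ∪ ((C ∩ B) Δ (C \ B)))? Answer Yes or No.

Yes

B ∩ A = {8,12}
C ∩ (B ∩ A) = {}
(C ∩ (B ∩ A)) Δ C = {1,3,5,7}
B ∪ A = {1,4,6,7,8,10,12,14}
((C ∩ (B ∩ A)) Δ C) ∩ (B ∪ A) = {1,7}
B Δ C = {1,3,4,5,6,7,8,10,12,14}
C ∩ B = {}
C \ B = {1,3,5,7}
(C ∩ B) Δ (C \ B) = {1,3,5,7}
(B Δ C) ∪ ((C ∩ B) Δ (C \ B)) = {1,3,4,5,6,7,8,10,12,14}
Every element of {1,7} is in {1,3,4,5,6,7,8,10,12,14}, so ((C ∩ (B ∩ A)) Δ C) ∩ (B ∪ A) ⊆ (B Δ C) ∪ ((C ∩ B) Δ (C \ B)).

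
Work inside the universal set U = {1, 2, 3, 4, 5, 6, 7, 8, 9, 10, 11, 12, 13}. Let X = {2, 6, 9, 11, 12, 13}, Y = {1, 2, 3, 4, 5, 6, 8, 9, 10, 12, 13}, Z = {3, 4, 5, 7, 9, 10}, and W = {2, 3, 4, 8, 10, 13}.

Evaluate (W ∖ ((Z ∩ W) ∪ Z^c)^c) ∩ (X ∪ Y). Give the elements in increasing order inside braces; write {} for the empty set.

{2, 3, 4, 8, 10, 13}

Z ∩ W = {3, 4, 10}
Z^c = {1, 2, 6, 8, 11, 12, 13}
(Z ∩ W) ∪ Z^c = {1, 2, 3, 4, 6, 8, 10, 11, 12, 13}
((Z ∩ W) ∪ Z^c)^c = {5, 7, 9}
W ∖ ((Z ∩ W) ∪ Z^c)^c = {2, 3, 4, 8, 10, 13}
X ∪ Y = {1, 2, 3, 4, 5, 6, 8, 9, 10, 11, 12, 13}
(W ∖ ((Z ∩ W) ∪ Z^c)^c) ∩ (X ∪ Y) = {2, 3, 4, 8, 10, 13}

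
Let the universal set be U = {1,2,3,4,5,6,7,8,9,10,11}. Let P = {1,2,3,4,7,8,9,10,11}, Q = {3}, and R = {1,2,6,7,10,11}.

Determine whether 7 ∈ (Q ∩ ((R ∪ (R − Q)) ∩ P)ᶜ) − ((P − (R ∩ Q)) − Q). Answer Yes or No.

7 ∈ R and 7 ∉ Q, so 7 ∈ R − Q
7 ∈ R and 7 ∈ (R − Q), so 7 ∈ R ∪ (R − Q)
7 ∈ (R ∪ (R − Q)) and 7 ∈ P, so 7 ∈ (R ∪ (R − Q)) ∩ P
7 ∉ ((R ∪ (R − Q)) ∩ P)ᶜ since 7 ∈ ((R ∪ (R − Q)) ∩ P)
7 ∉ Q and 7 ∉ ((R ∪ (R − Q)) ∩ P)ᶜ, so 7 ∉ Q ∩ ((R ∪ (R − Q)) ∩ P)ᶜ
7 ∈ R and 7 ∉ Q, so 7 ∉ R ∩ Q
7 ∈ P and 7 ∉ (R ∩ Q), so 7 ∈ P − (R ∩ Q)
7 ∈ (P − (R ∩ Q)) and 7 ∉ Q, so 7 ∈ (P − (R ∩ Q)) − Q
7 ∉ (Q ∩ ((R ∪ (R − Q)) ∩ P)ᶜ) and 7 ∈ ((P − (R ∩ Q)) − Q), so 7 ∉ (Q ∩ ((R ∪ (R − Q)) ∩ P)ᶜ) − ((P − (R ∩ Q)) − Q)

No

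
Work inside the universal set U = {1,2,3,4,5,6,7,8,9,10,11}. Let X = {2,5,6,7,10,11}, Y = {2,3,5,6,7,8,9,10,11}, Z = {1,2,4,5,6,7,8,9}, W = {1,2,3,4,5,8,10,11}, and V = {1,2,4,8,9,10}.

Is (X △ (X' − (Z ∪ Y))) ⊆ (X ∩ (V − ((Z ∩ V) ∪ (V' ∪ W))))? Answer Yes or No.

X' = {1,3,4,8,9}
Z ∪ Y = {1,2,3,4,5,6,7,8,9,10,11}
X' − (Z ∪ Y) = {}
X △ (X' − (Z ∪ Y)) = {2,5,6,7,10,11}
Z ∩ V = {1,2,4,8,9}
V' = {3,5,6,7,11}
V' ∪ W = {1,2,3,4,5,6,7,8,10,11}
(Z ∩ V) ∪ (V' ∪ W) = {1,2,3,4,5,6,7,8,9,10,11}
V − ((Z ∩ V) ∪ (V' ∪ W)) = {}
X ∩ (V − ((Z ∩ V) ∪ (V' ∪ W))) = {}
2 ∈ X △ (X' − (Z ∪ Y)) but 2 ∉ X ∩ (V − ((Z ∩ V) ∪ (V' ∪ W))), so the inclusion fails.

No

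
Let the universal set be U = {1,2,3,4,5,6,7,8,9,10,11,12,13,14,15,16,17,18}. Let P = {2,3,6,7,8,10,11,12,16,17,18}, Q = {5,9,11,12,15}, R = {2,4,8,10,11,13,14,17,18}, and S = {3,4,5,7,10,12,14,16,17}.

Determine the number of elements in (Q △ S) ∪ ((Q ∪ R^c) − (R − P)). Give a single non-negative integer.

14

Q △ S = {3,4,7,9,10,11,14,15,16,17}
R^c = {1,3,5,6,7,9,12,15,16}
Q ∪ R^c = {1,3,5,6,7,9,11,12,15,16}
R − P = {4,13,14}
(Q ∪ R^c) − (R − P) = {1,3,5,6,7,9,11,12,15,16}
(Q △ S) ∪ ((Q ∪ R^c) − (R − P)) = {1,3,4,5,6,7,9,10,11,12,14,15,16,17}
|(Q △ S) ∪ ((Q ∪ R^c) − (R − P))| = 14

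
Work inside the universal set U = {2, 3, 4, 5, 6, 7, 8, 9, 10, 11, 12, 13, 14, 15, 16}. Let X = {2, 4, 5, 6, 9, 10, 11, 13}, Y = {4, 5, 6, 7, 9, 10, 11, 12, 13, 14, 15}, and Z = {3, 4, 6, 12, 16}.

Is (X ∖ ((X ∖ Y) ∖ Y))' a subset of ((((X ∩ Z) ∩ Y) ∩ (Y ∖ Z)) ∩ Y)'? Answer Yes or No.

X ∖ Y = {2}
(X ∖ Y) ∖ Y = {2}
X ∖ ((X ∖ Y) ∖ Y) = {4, 5, 6, 9, 10, 11, 13}
(X ∖ ((X ∖ Y) ∖ Y))' = {2, 3, 7, 8, 12, 14, 15, 16}
X ∩ Z = {4, 6}
(X ∩ Z) ∩ Y = {4, 6}
Y ∖ Z = {5, 7, 9, 10, 11, 13, 14, 15}
((X ∩ Z) ∩ Y) ∩ (Y ∖ Z) = {}
(((X ∩ Z) ∩ Y) ∩ (Y ∖ Z)) ∩ Y = {}
((((X ∩ Z) ∩ Y) ∩ (Y ∖ Z)) ∩ Y)' = {2, 3, 4, 5, 6, 7, 8, 9, 10, 11, 12, 13, 14, 15, 16}
Every element of {2, 3, 7, 8, 12, 14, 15, 16} is in {2, 3, 4, 5, 6, 7, 8, 9, 10, 11, 12, 13, 14, 15, 16}, so (X ∖ ((X ∖ Y) ∖ Y))' ⊆ ((((X ∩ Z) ∩ Y) ∩ (Y ∖ Z)) ∩ Y)'.

Yes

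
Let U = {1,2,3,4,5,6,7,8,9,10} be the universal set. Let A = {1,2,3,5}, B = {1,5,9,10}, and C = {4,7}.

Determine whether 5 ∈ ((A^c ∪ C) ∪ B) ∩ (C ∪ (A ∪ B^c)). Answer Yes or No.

Yes

5 ∈ A, so 5 ∉ A^c
5 ∉ A^c and 5 ∉ C, so 5 ∉ A^c ∪ C
5 ∉ (A^c ∪ C) and 5 ∈ B, so 5 ∈ (A^c ∪ C) ∪ B
5 ∈ B, so 5 ∉ B^c
5 ∈ A and 5 ∉ B^c, so 5 ∈ A ∪ B^c
5 ∉ C and 5 ∈ (A ∪ B^c), so 5 ∈ C ∪ (A ∪ B^c)
5 ∈ ((A^c ∪ C) ∪ B) and 5 ∈ (C ∪ (A ∪ B^c)), so 5 ∈ ((A^c ∪ C) ∪ B) ∩ (C ∪ (A ∪ B^c))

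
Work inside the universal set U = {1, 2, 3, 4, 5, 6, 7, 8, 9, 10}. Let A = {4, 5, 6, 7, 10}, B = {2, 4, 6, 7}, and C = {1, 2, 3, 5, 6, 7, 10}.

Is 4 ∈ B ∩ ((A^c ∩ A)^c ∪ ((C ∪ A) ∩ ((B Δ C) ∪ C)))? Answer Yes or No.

Yes

4 ∈ A, so 4 ∉ A^c
4 ∉ A^c and 4 ∈ A, so 4 ∉ A^c ∩ A
4 ∈ (A^c ∩ A)^c since 4 ∉ (A^c ∩ A)
4 ∉ C and 4 ∈ A, so 4 ∈ C ∪ A
4 ∈ B and 4 ∉ C, so 4 ∈ B Δ C
4 ∈ (B Δ C) and 4 ∉ C, so 4 ∈ (B Δ C) ∪ C
4 ∈ (C ∪ A) and 4 ∈ ((B Δ C) ∪ C), so 4 ∈ (C ∪ A) ∩ ((B Δ C) ∪ C)
4 ∈ (A^c ∩ A)^c and 4 ∈ ((C ∪ A) ∩ ((B Δ C) ∪ C)), so 4 ∈ (A^c ∩ A)^c ∪ ((C ∪ A) ∩ ((B Δ C) ∪ C))
4 ∈ B and 4 ∈ ((A^c ∩ A)^c ∪ ((C ∪ A) ∩ ((B Δ C) ∪ C))), so 4 ∈ B ∩ ((A^c ∩ A)^c ∪ ((C ∪ A) ∩ ((B Δ C) ∪ C)))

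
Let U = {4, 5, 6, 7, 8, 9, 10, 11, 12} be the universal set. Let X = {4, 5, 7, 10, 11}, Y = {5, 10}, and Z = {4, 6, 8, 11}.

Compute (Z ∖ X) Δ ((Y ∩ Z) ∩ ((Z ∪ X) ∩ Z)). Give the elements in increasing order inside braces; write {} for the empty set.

{6, 8}

Z ∖ X = {6, 8}
Y ∩ Z = {}
Z ∪ X = {4, 5, 6, 7, 8, 10, 11}
(Z ∪ X) ∩ Z = {4, 6, 8, 11}
(Y ∩ Z) ∩ ((Z ∪ X) ∩ Z) = {}
(Z ∖ X) Δ ((Y ∩ Z) ∩ ((Z ∪ X) ∩ Z)) = {6, 8}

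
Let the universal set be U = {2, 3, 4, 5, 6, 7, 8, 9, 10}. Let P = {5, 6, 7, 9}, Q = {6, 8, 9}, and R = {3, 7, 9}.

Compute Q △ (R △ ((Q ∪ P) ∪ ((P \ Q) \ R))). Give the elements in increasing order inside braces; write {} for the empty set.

{3, 5, 9}

Q ∪ P = {5, 6, 7, 8, 9}
P \ Q = {5, 7}
(P \ Q) \ R = {5}
(Q ∪ P) ∪ ((P \ Q) \ R) = {5, 6, 7, 8, 9}
R △ ((Q ∪ P) ∪ ((P \ Q) \ R)) = {3, 5, 6, 8}
Q △ (R △ ((Q ∪ P) ∪ ((P \ Q) \ R))) = {3, 5, 9}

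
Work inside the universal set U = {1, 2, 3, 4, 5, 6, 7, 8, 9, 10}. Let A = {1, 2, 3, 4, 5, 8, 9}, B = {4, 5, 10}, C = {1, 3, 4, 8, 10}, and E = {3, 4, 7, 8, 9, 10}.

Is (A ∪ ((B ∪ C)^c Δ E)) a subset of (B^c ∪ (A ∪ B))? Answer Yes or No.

Yes

B ∪ C = {1, 3, 4, 5, 8, 10}
(B ∪ C)^c = {2, 6, 7, 9}
(B ∪ C)^c Δ E = {2, 3, 4, 6, 8, 10}
A ∪ ((B ∪ C)^c Δ E) = {1, 2, 3, 4, 5, 6, 8, 9, 10}
B^c = {1, 2, 3, 6, 7, 8, 9}
A ∪ B = {1, 2, 3, 4, 5, 8, 9, 10}
B^c ∪ (A ∪ B) = {1, 2, 3, 4, 5, 6, 7, 8, 9, 10}
Every element of {1, 2, 3, 4, 5, 6, 8, 9, 10} is in {1, 2, 3, 4, 5, 6, 7, 8, 9, 10}, so A ∪ ((B ∪ C)^c Δ E) ⊆ B^c ∪ (A ∪ B).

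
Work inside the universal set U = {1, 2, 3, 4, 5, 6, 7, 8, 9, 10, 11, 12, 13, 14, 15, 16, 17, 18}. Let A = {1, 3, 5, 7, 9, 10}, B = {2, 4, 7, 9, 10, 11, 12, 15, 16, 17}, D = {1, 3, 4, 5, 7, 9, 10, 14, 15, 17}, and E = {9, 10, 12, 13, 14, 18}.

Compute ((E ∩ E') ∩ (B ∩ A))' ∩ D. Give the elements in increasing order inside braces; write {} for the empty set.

E' = {1, 2, 3, 4, 5, 6, 7, 8, 11, 15, 16, 17}
E ∩ E' = {}
B ∩ A = {7, 9, 10}
(E ∩ E') ∩ (B ∩ A) = {}
((E ∩ E') ∩ (B ∩ A))' = {1, 2, 3, 4, 5, 6, 7, 8, 9, 10, 11, 12, 13, 14, 15, 16, 17, 18}
((E ∩ E') ∩ (B ∩ A))' ∩ D = {1, 3, 4, 5, 7, 9, 10, 14, 15, 17}

{1, 3, 4, 5, 7, 9, 10, 14, 15, 17}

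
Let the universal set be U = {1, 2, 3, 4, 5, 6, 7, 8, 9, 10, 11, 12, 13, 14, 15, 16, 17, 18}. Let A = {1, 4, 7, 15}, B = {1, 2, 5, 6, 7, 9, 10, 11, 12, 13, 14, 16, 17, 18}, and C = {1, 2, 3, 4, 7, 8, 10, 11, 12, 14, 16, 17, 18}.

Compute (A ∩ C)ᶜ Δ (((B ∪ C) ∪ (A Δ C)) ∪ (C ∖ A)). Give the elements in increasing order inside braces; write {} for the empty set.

{1, 4, 7}

A ∩ C = {1, 4, 7}
(A ∩ C)ᶜ = {2, 3, 5, 6, 8, 9, 10, 11, 12, 13, 14, 15, 16, 17, 18}
B ∪ C = {1, 2, 3, 4, 5, 6, 7, 8, 9, 10, 11, 12, 13, 14, 16, 17, 18}
A Δ C = {2, 3, 8, 10, 11, 12, 14, 15, 16, 17, 18}
(B ∪ C) ∪ (A Δ C) = {1, 2, 3, 4, 5, 6, 7, 8, 9, 10, 11, 12, 13, 14, 15, 16, 17, 18}
C ∖ A = {2, 3, 8, 10, 11, 12, 14, 16, 17, 18}
((B ∪ C) ∪ (A Δ C)) ∪ (C ∖ A) = {1, 2, 3, 4, 5, 6, 7, 8, 9, 10, 11, 12, 13, 14, 15, 16, 17, 18}
(A ∩ C)ᶜ Δ (((B ∪ C) ∪ (A Δ C)) ∪ (C ∖ A)) = {1, 4, 7}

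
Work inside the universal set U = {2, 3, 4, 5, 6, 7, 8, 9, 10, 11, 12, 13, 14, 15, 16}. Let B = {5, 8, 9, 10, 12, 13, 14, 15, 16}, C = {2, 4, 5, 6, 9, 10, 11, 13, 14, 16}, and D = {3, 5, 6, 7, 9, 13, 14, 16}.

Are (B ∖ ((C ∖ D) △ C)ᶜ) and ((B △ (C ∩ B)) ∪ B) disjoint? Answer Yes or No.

No

C ∖ D = {2, 4, 10, 11}
(C ∖ D) △ C = {5, 6, 9, 13, 14, 16}
((C ∖ D) △ C)ᶜ = {2, 3, 4, 7, 8, 10, 11, 12, 15}
B ∖ ((C ∖ D) △ C)ᶜ = {5, 9, 13, 14, 16}
C ∩ B = {5, 9, 10, 13, 14, 16}
B △ (C ∩ B) = {8, 12, 15}
(B △ (C ∩ B)) ∪ B = {5, 8, 9, 10, 12, 13, 14, 15, 16}
5 lies in both, so they are not disjoint.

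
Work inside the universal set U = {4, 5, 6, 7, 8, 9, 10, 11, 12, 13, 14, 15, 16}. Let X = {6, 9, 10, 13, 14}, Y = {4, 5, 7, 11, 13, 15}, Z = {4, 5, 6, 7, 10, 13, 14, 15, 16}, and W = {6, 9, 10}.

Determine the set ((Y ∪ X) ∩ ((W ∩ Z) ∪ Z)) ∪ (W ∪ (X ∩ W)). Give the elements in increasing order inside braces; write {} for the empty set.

Y ∪ X = {4, 5, 6, 7, 9, 10, 11, 13, 14, 15}
W ∩ Z = {6, 10}
(W ∩ Z) ∪ Z = {4, 5, 6, 7, 10, 13, 14, 15, 16}
(Y ∪ X) ∩ ((W ∩ Z) ∪ Z) = {4, 5, 6, 7, 10, 13, 14, 15}
X ∩ W = {6, 9, 10}
W ∪ (X ∩ W) = {6, 9, 10}
((Y ∪ X) ∩ ((W ∩ Z) ∪ Z)) ∪ (W ∪ (X ∩ W)) = {4, 5, 6, 7, 9, 10, 13, 14, 15}

{4, 5, 6, 7, 9, 10, 13, 14, 15}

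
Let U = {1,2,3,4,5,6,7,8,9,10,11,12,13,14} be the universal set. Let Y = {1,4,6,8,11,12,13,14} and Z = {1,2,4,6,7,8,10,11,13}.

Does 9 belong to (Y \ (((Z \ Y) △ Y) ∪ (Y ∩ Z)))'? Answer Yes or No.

9 ∉ Z and 9 ∉ Y, so 9 ∉ Z \ Y
9 ∉ (Z \ Y) and 9 ∉ Y, so 9 ∉ (Z \ Y) △ Y
9 ∉ Y and 9 ∉ Z, so 9 ∉ Y ∩ Z
9 ∉ ((Z \ Y) △ Y) and 9 ∉ (Y ∩ Z), so 9 ∉ ((Z \ Y) △ Y) ∪ (Y ∩ Z)
9 ∉ Y and 9 ∉ (((Z \ Y) △ Y) ∪ (Y ∩ Z)), so 9 ∉ Y \ (((Z \ Y) △ Y) ∪ (Y ∩ Z))
9 ∈ (Y \ (((Z \ Y) △ Y) ∪ (Y ∩ Z)))' since 9 ∉ (Y \ (((Z \ Y) △ Y) ∪ (Y ∩ Z)))

Yes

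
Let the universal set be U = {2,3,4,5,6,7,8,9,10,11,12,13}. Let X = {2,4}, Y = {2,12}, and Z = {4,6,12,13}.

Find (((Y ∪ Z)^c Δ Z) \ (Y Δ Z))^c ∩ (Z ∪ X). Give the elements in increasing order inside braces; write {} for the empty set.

{2,4,6,13}

Y ∪ Z = {2,4,6,12,13}
(Y ∪ Z)^c = {3,5,7,8,9,10,11}
(Y ∪ Z)^c Δ Z = {3,4,5,6,7,8,9,10,11,12,13}
Y Δ Z = {2,4,6,13}
((Y ∪ Z)^c Δ Z) \ (Y Δ Z) = {3,5,7,8,9,10,11,12}
(((Y ∪ Z)^c Δ Z) \ (Y Δ Z))^c = {2,4,6,13}
Z ∪ X = {2,4,6,12,13}
(((Y ∪ Z)^c Δ Z) \ (Y Δ Z))^c ∩ (Z ∪ X) = {2,4,6,13}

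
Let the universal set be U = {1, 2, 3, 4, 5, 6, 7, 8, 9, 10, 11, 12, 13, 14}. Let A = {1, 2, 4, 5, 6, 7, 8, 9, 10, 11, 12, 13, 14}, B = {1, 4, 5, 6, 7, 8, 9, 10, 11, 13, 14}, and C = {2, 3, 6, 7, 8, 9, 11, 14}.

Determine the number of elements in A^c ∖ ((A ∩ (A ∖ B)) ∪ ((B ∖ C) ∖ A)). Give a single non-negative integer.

1

A^c = {3}
A ∖ B = {2, 12}
A ∩ (A ∖ B) = {2, 12}
B ∖ C = {1, 4, 5, 10, 13}
(B ∖ C) ∖ A = {}
(A ∩ (A ∖ B)) ∪ ((B ∖ C) ∖ A) = {2, 12}
A^c ∖ ((A ∩ (A ∖ B)) ∪ ((B ∖ C) ∖ A)) = {3}
|A^c ∖ ((A ∩ (A ∖ B)) ∪ ((B ∖ C) ∖ A))| = 1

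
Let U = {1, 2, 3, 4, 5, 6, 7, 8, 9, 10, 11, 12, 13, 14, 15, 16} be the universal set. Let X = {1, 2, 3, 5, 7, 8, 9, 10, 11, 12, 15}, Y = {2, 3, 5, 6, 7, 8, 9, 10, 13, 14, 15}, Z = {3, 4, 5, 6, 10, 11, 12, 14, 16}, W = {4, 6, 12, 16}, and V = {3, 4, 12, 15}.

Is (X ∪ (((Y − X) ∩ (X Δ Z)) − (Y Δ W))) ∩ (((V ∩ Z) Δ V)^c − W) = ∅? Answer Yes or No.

No

Y − X = {6, 13, 14}
X Δ Z = {1, 2, 4, 6, 7, 8, 9, 14, 15, 16}
(Y − X) ∩ (X Δ Z) = {6, 14}
Y Δ W = {2, 3, 4, 5, 7, 8, 9, 10, 12, 13, 14, 15, 16}
((Y − X) ∩ (X Δ Z)) − (Y Δ W) = {6}
X ∪ (((Y − X) ∩ (X Δ Z)) − (Y Δ W)) = {1, 2, 3, 5, 6, 7, 8, 9, 10, 11, 12, 15}
V ∩ Z = {3, 4, 12}
(V ∩ Z) Δ V = {15}
((V ∩ Z) Δ V)^c = {1, 2, 3, 4, 5, 6, 7, 8, 9, 10, 11, 12, 13, 14, 16}
((V ∩ Z) Δ V)^c − W = {1, 2, 3, 5, 7, 8, 9, 10, 11, 13, 14}
1 lies in both, so they are not disjoint.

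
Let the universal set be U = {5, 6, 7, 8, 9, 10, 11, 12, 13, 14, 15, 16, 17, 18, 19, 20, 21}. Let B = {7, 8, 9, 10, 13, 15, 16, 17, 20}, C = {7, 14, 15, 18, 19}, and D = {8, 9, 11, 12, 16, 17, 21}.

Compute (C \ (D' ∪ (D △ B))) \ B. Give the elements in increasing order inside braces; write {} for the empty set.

{}

D' = {5, 6, 7, 10, 13, 14, 15, 18, 19, 20}
D △ B = {7, 10, 11, 12, 13, 15, 20, 21}
D' ∪ (D △ B) = {5, 6, 7, 10, 11, 12, 13, 14, 15, 18, 19, 20, 21}
C \ (D' ∪ (D △ B)) = {}
(C \ (D' ∪ (D △ B))) \ B = {}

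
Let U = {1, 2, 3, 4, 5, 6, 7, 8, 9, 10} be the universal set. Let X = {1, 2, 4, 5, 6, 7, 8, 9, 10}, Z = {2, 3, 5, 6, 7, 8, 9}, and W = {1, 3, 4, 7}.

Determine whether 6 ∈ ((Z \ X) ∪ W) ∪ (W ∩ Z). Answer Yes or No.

No

6 ∈ Z and 6 ∈ X, so 6 ∉ Z \ X
6 ∉ (Z \ X) and 6 ∉ W, so 6 ∉ (Z \ X) ∪ W
6 ∉ W and 6 ∈ Z, so 6 ∉ W ∩ Z
6 ∉ ((Z \ X) ∪ W) and 6 ∉ (W ∩ Z), so 6 ∉ ((Z \ X) ∪ W) ∪ (W ∩ Z)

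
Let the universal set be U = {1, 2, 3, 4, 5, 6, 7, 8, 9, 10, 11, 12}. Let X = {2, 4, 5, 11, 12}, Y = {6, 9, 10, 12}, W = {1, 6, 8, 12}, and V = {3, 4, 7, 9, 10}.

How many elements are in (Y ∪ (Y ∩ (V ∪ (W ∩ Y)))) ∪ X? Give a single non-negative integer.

W ∩ Y = {6, 12}
V ∪ (W ∩ Y) = {3, 4, 6, 7, 9, 10, 12}
Y ∩ (V ∪ (W ∩ Y)) = {6, 9, 10, 12}
Y ∪ (Y ∩ (V ∪ (W ∩ Y))) = {6, 9, 10, 12}
(Y ∪ (Y ∩ (V ∪ (W ∩ Y)))) ∪ X = {2, 4, 5, 6, 9, 10, 11, 12}
|(Y ∪ (Y ∩ (V ∪ (W ∩ Y)))) ∪ X| = 8

8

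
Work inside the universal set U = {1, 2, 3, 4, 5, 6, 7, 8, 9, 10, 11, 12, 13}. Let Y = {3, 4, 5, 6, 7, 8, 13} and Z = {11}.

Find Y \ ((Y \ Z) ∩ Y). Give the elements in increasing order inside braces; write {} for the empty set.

Y \ Z = {3, 4, 5, 6, 7, 8, 13}
(Y \ Z) ∩ Y = {3, 4, 5, 6, 7, 8, 13}
Y \ ((Y \ Z) ∩ Y) = {}

{}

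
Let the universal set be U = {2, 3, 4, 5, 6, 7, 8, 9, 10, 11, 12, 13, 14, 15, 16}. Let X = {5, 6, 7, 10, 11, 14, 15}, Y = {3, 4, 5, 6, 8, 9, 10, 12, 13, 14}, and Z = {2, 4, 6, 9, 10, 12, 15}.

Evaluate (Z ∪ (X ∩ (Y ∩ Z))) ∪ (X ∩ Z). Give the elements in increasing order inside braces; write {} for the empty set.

Y ∩ Z = {4, 6, 9, 10, 12}
X ∩ (Y ∩ Z) = {6, 10}
Z ∪ (X ∩ (Y ∩ Z)) = {2, 4, 6, 9, 10, 12, 15}
X ∩ Z = {6, 10, 15}
(Z ∪ (X ∩ (Y ∩ Z))) ∪ (X ∩ Z) = {2, 4, 6, 9, 10, 12, 15}

{2, 4, 6, 9, 10, 12, 15}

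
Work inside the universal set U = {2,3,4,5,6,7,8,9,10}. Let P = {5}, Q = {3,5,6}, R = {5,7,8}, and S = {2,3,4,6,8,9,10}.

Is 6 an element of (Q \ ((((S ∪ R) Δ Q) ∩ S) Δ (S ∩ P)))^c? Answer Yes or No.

No

6 ∈ S and 6 ∉ R, so 6 ∈ S ∪ R
6 ∈ (S ∪ R) and 6 ∈ Q, so 6 ∉ (S ∪ R) Δ Q
6 ∉ ((S ∪ R) Δ Q) and 6 ∈ S, so 6 ∉ ((S ∪ R) Δ Q) ∩ S
6 ∈ S and 6 ∉ P, so 6 ∉ S ∩ P
6 ∉ (((S ∪ R) Δ Q) ∩ S) and 6 ∉ (S ∩ P), so 6 ∉ (((S ∪ R) Δ Q) ∩ S) Δ (S ∩ P)
6 ∈ Q and 6 ∉ ((((S ∪ R) Δ Q) ∩ S) Δ (S ∩ P)), so 6 ∈ Q \ ((((S ∪ R) Δ Q) ∩ S) Δ (S ∩ P))
6 ∉ (Q \ ((((S ∪ R) Δ Q) ∩ S) Δ (S ∩ P)))^c since 6 ∈ (Q \ ((((S ∪ R) Δ Q) ∩ S) Δ (S ∩ P)))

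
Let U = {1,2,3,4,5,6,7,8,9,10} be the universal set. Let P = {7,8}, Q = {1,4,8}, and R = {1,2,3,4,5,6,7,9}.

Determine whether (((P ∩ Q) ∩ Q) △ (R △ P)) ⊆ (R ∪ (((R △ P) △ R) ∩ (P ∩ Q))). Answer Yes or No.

Yes

P ∩ Q = {8}
(P ∩ Q) ∩ Q = {8}
R △ P = {1,2,3,4,5,6,8,9}
((P ∩ Q) ∩ Q) △ (R △ P) = {1,2,3,4,5,6,9}
(R △ P) △ R = {7,8}
((R △ P) △ R) ∩ (P ∩ Q) = {8}
R ∪ (((R △ P) △ R) ∩ (P ∩ Q)) = {1,2,3,4,5,6,7,8,9}
Every element of {1,2,3,4,5,6,9} is in {1,2,3,4,5,6,7,8,9}, so ((P ∩ Q) ∩ Q) △ (R △ P) ⊆ R ∪ (((R △ P) △ R) ∩ (P ∩ Q)).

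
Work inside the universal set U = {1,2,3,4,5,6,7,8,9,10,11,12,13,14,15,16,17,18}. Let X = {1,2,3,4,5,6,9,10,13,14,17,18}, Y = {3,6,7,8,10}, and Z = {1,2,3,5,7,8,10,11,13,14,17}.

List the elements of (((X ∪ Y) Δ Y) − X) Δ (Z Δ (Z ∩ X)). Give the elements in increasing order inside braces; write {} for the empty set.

X ∪ Y = {1,2,3,4,5,6,7,8,9,10,13,14,17,18}
(X ∪ Y) Δ Y = {1,2,4,5,9,13,14,17,18}
((X ∪ Y) Δ Y) − X = {}
Z ∩ X = {1,2,3,5,10,13,14,17}
Z Δ (Z ∩ X) = {7,8,11}
(((X ∪ Y) Δ Y) − X) Δ (Z Δ (Z ∩ X)) = {7,8,11}

{7,8,11}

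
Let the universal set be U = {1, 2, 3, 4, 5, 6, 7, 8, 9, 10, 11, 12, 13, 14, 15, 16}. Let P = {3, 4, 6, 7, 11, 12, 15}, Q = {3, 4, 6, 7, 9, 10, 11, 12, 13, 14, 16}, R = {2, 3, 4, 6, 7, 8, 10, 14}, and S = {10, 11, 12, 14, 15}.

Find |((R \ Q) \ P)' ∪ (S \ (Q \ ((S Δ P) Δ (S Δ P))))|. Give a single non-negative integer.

R \ Q = {2, 8}
(R \ Q) \ P = {2, 8}
((R \ Q) \ P)' = {1, 3, 4, 5, 6, 7, 9, 10, 11, 12, 13, 14, 15, 16}
S Δ P = {3, 4, 6, 7, 10, 14}
(S Δ P) Δ (S Δ P) = {}
Q \ ((S Δ P) Δ (S Δ P)) = {3, 4, 6, 7, 9, 10, 11, 12, 13, 14, 16}
S \ (Q \ ((S Δ P) Δ (S Δ P))) = {15}
((R \ Q) \ P)' ∪ (S \ (Q \ ((S Δ P) Δ (S Δ P)))) = {1, 3, 4, 5, 6, 7, 9, 10, 11, 12, 13, 14, 15, 16}
|((R \ Q) \ P)' ∪ (S \ (Q \ ((S Δ P) Δ (S Δ P))))| = 14

14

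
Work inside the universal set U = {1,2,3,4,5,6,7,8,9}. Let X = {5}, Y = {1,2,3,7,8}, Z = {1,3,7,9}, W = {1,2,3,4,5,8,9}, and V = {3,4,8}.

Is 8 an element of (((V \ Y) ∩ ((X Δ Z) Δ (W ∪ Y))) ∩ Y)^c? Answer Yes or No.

Yes

8 ∈ V and 8 ∈ Y, so 8 ∉ V \ Y
8 ∉ X and 8 ∉ Z, so 8 ∉ X Δ Z
8 ∈ W and 8 ∈ Y, so 8 ∈ W ∪ Y
8 ∉ (X Δ Z) and 8 ∈ (W ∪ Y), so 8 ∈ (X Δ Z) Δ (W ∪ Y)
8 ∉ (V \ Y) and 8 ∈ ((X Δ Z) Δ (W ∪ Y)), so 8 ∉ (V \ Y) ∩ ((X Δ Z) Δ (W ∪ Y))
8 ∉ ((V \ Y) ∩ ((X Δ Z) Δ (W ∪ Y))) and 8 ∈ Y, so 8 ∉ ((V \ Y) ∩ ((X Δ Z) Δ (W ∪ Y))) ∩ Y
8 ∈ (((V \ Y) ∩ ((X Δ Z) Δ (W ∪ Y))) ∩ Y)^c since 8 ∉ (((V \ Y) ∩ ((X Δ Z) Δ (W ∪ Y))) ∩ Y)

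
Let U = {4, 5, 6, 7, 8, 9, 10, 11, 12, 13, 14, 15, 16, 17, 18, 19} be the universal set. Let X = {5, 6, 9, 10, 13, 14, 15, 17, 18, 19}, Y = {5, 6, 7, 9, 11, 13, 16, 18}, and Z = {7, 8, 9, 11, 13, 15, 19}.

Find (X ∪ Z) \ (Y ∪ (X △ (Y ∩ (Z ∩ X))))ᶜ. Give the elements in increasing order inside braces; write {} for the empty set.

X ∪ Z = {5, 6, 7, 8, 9, 10, 11, 13, 14, 15, 17, 18, 19}
Z ∩ X = {9, 13, 15, 19}
Y ∩ (Z ∩ X) = {9, 13}
X △ (Y ∩ (Z ∩ X)) = {5, 6, 10, 14, 15, 17, 18, 19}
Y ∪ (X △ (Y ∩ (Z ∩ X))) = {5, 6, 7, 9, 10, 11, 13, 14, 15, 16, 17, 18, 19}
(Y ∪ (X △ (Y ∩ (Z ∩ X))))ᶜ = {4, 8, 12}
(X ∪ Z) \ (Y ∪ (X △ (Y ∩ (Z ∩ X))))ᶜ = {5, 6, 7, 9, 10, 11, 13, 14, 15, 17, 18, 19}

{5, 6, 7, 9, 10, 11, 13, 14, 15, 17, 18, 19}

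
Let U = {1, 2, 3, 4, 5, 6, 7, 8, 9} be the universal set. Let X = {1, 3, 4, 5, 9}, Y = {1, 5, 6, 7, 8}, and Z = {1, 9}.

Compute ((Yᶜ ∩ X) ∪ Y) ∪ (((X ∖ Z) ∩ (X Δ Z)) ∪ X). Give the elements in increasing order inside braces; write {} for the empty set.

{1, 3, 4, 5, 6, 7, 8, 9}

Yᶜ = {2, 3, 4, 9}
Yᶜ ∩ X = {3, 4, 9}
(Yᶜ ∩ X) ∪ Y = {1, 3, 4, 5, 6, 7, 8, 9}
X ∖ Z = {3, 4, 5}
X Δ Z = {3, 4, 5}
(X ∖ Z) ∩ (X Δ Z) = {3, 4, 5}
((X ∖ Z) ∩ (X Δ Z)) ∪ X = {1, 3, 4, 5, 9}
((Yᶜ ∩ X) ∪ Y) ∪ (((X ∖ Z) ∩ (X Δ Z)) ∪ X) = {1, 3, 4, 5, 6, 7, 8, 9}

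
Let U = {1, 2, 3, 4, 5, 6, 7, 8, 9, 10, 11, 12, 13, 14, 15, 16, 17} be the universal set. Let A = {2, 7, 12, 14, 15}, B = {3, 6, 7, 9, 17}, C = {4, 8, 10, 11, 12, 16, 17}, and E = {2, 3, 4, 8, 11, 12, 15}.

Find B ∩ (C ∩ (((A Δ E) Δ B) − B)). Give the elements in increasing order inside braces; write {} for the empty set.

{}

A Δ E = {3, 4, 7, 8, 11, 14}
(A Δ E) Δ B = {4, 6, 8, 9, 11, 14, 17}
((A Δ E) Δ B) − B = {4, 8, 11, 14}
C ∩ (((A Δ E) Δ B) − B) = {4, 8, 11}
B ∩ (C ∩ (((A Δ E) Δ B) − B)) = {}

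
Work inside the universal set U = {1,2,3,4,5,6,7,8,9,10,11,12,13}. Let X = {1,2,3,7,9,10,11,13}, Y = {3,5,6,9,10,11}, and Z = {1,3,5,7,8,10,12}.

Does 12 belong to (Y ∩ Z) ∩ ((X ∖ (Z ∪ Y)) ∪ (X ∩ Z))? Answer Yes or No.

12 ∉ Y and 12 ∈ Z, so 12 ∉ Y ∩ Z
12 ∈ Z and 12 ∉ Y, so 12 ∈ Z ∪ Y
12 ∉ X and 12 ∈ (Z ∪ Y), so 12 ∉ X ∖ (Z ∪ Y)
12 ∉ X and 12 ∈ Z, so 12 ∉ X ∩ Z
12 ∉ (X ∖ (Z ∪ Y)) and 12 ∉ (X ∩ Z), so 12 ∉ (X ∖ (Z ∪ Y)) ∪ (X ∩ Z)
12 ∉ (Y ∩ Z) and 12 ∉ ((X ∖ (Z ∪ Y)) ∪ (X ∩ Z)), so 12 ∉ (Y ∩ Z) ∩ ((X ∖ (Z ∪ Y)) ∪ (X ∩ Z))

No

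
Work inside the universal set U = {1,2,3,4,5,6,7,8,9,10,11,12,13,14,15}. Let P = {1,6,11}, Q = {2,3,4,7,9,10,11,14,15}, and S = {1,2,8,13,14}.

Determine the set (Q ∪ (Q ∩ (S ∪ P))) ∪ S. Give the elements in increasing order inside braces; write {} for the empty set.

S ∪ P = {1,2,6,8,11,13,14}
Q ∩ (S ∪ P) = {2,11,14}
Q ∪ (Q ∩ (S ∪ P)) = {2,3,4,7,9,10,11,14,15}
(Q ∪ (Q ∩ (S ∪ P))) ∪ S = {1,2,3,4,7,8,9,10,11,13,14,15}

{1,2,3,4,7,8,9,10,11,13,14,15}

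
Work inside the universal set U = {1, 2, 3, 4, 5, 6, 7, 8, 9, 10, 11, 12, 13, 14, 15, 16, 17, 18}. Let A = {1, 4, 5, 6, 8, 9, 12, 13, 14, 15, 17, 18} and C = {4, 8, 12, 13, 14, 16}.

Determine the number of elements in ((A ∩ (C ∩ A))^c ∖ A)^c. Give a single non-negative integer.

12

C ∩ A = {4, 8, 12, 13, 14}
A ∩ (C ∩ A) = {4, 8, 12, 13, 14}
(A ∩ (C ∩ A))^c = {1, 2, 3, 5, 6, 7, 9, 10, 11, 15, 16, 17, 18}
(A ∩ (C ∩ A))^c ∖ A = {2, 3, 7, 10, 11, 16}
((A ∩ (C ∩ A))^c ∖ A)^c = {1, 4, 5, 6, 8, 9, 12, 13, 14, 15, 17, 18}
|((A ∩ (C ∩ A))^c ∖ A)^c| = 12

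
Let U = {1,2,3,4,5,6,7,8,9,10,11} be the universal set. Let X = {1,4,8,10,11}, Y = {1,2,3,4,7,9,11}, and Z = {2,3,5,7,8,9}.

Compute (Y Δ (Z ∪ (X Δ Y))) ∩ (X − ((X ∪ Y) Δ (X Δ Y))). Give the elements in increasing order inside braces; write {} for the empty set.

{8,10}

X Δ Y = {2,3,7,8,9,10}
Z ∪ (X Δ Y) = {2,3,5,7,8,9,10}
Y Δ (Z ∪ (X Δ Y)) = {1,4,5,8,10,11}
X ∪ Y = {1,2,3,4,7,8,9,10,11}
(X ∪ Y) Δ (X Δ Y) = {1,4,11}
X − ((X ∪ Y) Δ (X Δ Y)) = {8,10}
(Y Δ (Z ∪ (X Δ Y))) ∩ (X − ((X ∪ Y) Δ (X Δ Y))) = {8,10}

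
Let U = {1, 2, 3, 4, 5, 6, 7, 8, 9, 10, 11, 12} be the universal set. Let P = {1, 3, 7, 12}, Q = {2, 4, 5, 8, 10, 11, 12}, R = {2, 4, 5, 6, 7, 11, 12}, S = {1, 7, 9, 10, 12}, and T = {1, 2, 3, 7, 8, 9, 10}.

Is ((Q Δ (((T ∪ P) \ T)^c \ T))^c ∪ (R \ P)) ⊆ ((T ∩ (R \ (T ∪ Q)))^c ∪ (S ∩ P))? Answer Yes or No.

T ∪ P = {1, 2, 3, 7, 8, 9, 10, 12}
(T ∪ P) \ T = {12}
((T ∪ P) \ T)^c = {1, 2, 3, 4, 5, 6, 7, 8, 9, 10, 11}
((T ∪ P) \ T)^c \ T = {4, 5, 6, 11}
Q Δ (((T ∪ P) \ T)^c \ T) = {2, 6, 8, 10, 12}
(Q Δ (((T ∪ P) \ T)^c \ T))^c = {1, 3, 4, 5, 7, 9, 11}
R \ P = {2, 4, 5, 6, 11}
(Q Δ (((T ∪ P) \ T)^c \ T))^c ∪ (R \ P) = {1, 2, 3, 4, 5, 6, 7, 9, 11}
T ∪ Q = {1, 2, 3, 4, 5, 7, 8, 9, 10, 11, 12}
R \ (T ∪ Q) = {6}
T ∩ (R \ (T ∪ Q)) = {}
(T ∩ (R \ (T ∪ Q)))^c = {1, 2, 3, 4, 5, 6, 7, 8, 9, 10, 11, 12}
S ∩ P = {1, 7, 12}
(T ∩ (R \ (T ∪ Q)))^c ∪ (S ∩ P) = {1, 2, 3, 4, 5, 6, 7, 8, 9, 10, 11, 12}
Every element of {1, 2, 3, 4, 5, 6, 7, 9, 11} is in {1, 2, 3, 4, 5, 6, 7, 8, 9, 10, 11, 12}, so (Q Δ (((T ∪ P) \ T)^c \ T))^c ∪ (R \ P) ⊆ (T ∩ (R \ (T ∪ Q)))^c ∪ (S ∩ P).

Yes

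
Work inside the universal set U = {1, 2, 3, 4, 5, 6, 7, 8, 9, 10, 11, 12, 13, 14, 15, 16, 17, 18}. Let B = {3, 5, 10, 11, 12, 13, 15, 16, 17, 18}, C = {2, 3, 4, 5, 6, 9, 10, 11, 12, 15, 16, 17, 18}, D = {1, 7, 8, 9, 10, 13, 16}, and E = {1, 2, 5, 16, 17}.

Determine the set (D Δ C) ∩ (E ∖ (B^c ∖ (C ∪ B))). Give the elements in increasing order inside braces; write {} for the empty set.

{2, 5, 17}

D Δ C = {1, 2, 3, 4, 5, 6, 7, 8, 11, 12, 13, 15, 17, 18}
B^c = {1, 2, 4, 6, 7, 8, 9, 14}
C ∪ B = {2, 3, 4, 5, 6, 9, 10, 11, 12, 13, 15, 16, 17, 18}
B^c ∖ (C ∪ B) = {1, 7, 8, 14}
E ∖ (B^c ∖ (C ∪ B)) = {2, 5, 16, 17}
(D Δ C) ∩ (E ∖ (B^c ∖ (C ∪ B))) = {2, 5, 17}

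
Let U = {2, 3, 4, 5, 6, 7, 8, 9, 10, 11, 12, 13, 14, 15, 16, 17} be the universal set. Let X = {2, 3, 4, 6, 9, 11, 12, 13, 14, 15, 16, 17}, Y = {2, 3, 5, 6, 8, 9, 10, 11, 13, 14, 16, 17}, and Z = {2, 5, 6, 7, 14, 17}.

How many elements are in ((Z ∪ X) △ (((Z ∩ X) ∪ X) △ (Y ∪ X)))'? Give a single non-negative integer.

1

Z ∪ X = {2, 3, 4, 5, 6, 7, 9, 11, 12, 13, 14, 15, 16, 17}
Z ∩ X = {2, 6, 14, 17}
(Z ∩ X) ∪ X = {2, 3, 4, 6, 9, 11, 12, 13, 14, 15, 16, 17}
Y ∪ X = {2, 3, 4, 5, 6, 8, 9, 10, 11, 12, 13, 14, 15, 16, 17}
((Z ∩ X) ∪ X) △ (Y ∪ X) = {5, 8, 10}
(Z ∪ X) △ (((Z ∩ X) ∪ X) △ (Y ∪ X)) = {2, 3, 4, 6, 7, 8, 9, 10, 11, 12, 13, 14, 15, 16, 17}
((Z ∪ X) △ (((Z ∩ X) ∪ X) △ (Y ∪ X)))' = {5}
|((Z ∪ X) △ (((Z ∩ X) ∪ X) △ (Y ∪ X)))'| = 1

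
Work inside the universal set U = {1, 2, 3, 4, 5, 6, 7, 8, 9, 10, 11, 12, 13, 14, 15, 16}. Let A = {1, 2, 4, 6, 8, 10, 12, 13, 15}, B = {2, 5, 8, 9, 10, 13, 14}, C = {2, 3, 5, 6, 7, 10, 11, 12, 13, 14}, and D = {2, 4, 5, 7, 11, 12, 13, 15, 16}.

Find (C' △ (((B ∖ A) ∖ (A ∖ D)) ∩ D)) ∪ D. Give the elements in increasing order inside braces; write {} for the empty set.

C' = {1, 4, 8, 9, 15, 16}
B ∖ A = {5, 9, 14}
A ∖ D = {1, 6, 8, 10}
(B ∖ A) ∖ (A ∖ D) = {5, 9, 14}
((B ∖ A) ∖ (A ∖ D)) ∩ D = {5}
C' △ (((B ∖ A) ∖ (A ∖ D)) ∩ D) = {1, 4, 5, 8, 9, 15, 16}
(C' △ (((B ∖ A) ∖ (A ∖ D)) ∩ D)) ∪ D = {1, 2, 4, 5, 7, 8, 9, 11, 12, 13, 15, 16}

{1, 2, 4, 5, 7, 8, 9, 11, 12, 13, 15, 16}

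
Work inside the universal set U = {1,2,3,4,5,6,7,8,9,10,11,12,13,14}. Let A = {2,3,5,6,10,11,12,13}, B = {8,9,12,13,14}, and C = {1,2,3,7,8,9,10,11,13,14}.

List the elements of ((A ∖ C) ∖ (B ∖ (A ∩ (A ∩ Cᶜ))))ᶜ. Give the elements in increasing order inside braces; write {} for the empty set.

A ∖ C = {5,6,12}
Cᶜ = {4,5,6,12}
A ∩ Cᶜ = {5,6,12}
A ∩ (A ∩ Cᶜ) = {5,6,12}
B ∖ (A ∩ (A ∩ Cᶜ)) = {8,9,13,14}
(A ∖ C) ∖ (B ∖ (A ∩ (A ∩ Cᶜ))) = {5,6,12}
((A ∖ C) ∖ (B ∖ (A ∩ (A ∩ Cᶜ))))ᶜ = {1,2,3,4,7,8,9,10,11,13,14}

{1,2,3,4,7,8,9,10,11,13,14}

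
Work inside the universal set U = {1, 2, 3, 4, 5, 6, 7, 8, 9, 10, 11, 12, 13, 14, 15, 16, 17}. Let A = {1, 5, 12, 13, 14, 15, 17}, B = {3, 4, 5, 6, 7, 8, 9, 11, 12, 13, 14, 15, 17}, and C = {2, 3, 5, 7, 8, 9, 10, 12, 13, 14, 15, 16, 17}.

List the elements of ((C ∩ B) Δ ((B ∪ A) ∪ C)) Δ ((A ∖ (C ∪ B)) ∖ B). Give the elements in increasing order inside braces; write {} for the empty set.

C ∩ B = {3, 5, 7, 8, 9, 12, 13, 14, 15, 17}
B ∪ A = {1, 3, 4, 5, 6, 7, 8, 9, 11, 12, 13, 14, 15, 17}
(B ∪ A) ∪ C = {1, 2, 3, 4, 5, 6, 7, 8, 9, 10, 11, 12, 13, 14, 15, 16, 17}
(C ∩ B) Δ ((B ∪ A) ∪ C) = {1, 2, 4, 6, 10, 11, 16}
C ∪ B = {2, 3, 4, 5, 6, 7, 8, 9, 10, 11, 12, 13, 14, 15, 16, 17}
A ∖ (C ∪ B) = {1}
(A ∖ (C ∪ B)) ∖ B = {1}
((C ∩ B) Δ ((B ∪ A) ∪ C)) Δ ((A ∖ (C ∪ B)) ∖ B) = {2, 4, 6, 10, 11, 16}

{2, 4, 6, 10, 11, 16}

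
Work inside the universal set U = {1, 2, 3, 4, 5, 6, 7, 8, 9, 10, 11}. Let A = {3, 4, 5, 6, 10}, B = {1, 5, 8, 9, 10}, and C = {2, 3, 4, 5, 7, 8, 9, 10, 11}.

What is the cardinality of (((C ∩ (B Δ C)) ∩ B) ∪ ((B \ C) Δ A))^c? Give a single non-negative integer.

5

B Δ C = {1, 2, 3, 4, 7, 11}
C ∩ (B Δ C) = {2, 3, 4, 7, 11}
(C ∩ (B Δ C)) ∩ B = {}
B \ C = {1}
(B \ C) Δ A = {1, 3, 4, 5, 6, 10}
((C ∩ (B Δ C)) ∩ B) ∪ ((B \ C) Δ A) = {1, 3, 4, 5, 6, 10}
(((C ∩ (B Δ C)) ∩ B) ∪ ((B \ C) Δ A))^c = {2, 7, 8, 9, 11}
|(((C ∩ (B Δ C)) ∩ B) ∪ ((B \ C) Δ A))^c| = 5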